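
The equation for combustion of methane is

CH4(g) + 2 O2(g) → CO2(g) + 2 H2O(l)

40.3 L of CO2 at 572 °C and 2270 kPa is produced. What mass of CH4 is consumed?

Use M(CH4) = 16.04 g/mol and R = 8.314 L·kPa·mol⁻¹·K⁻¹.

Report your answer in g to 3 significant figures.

209 g

n(CO2) = PV/RT = (2270 × 40.3) / (8.314 × 845.15) = 13.02 mol
n(CH4) = (1/1) × 13.02 = 13.02 mol
m(CH4) = 13.02 × 16.04 = 208.8 g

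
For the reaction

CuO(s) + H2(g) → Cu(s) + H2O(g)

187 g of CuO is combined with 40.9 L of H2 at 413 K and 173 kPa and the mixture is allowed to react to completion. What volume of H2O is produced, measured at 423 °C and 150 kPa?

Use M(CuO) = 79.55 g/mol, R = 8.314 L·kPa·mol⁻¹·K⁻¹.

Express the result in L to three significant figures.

79.5 L

n(CuO) = 187 / 79.55 = 2.351 mol
n(H2) = PV/RT = (173 × 40.9) / (8.314 × 413) = 2.061 mol
For 2.351 mol CuO, stoichiometry requires (1/1) × 2.351 = 2.351 mol H2; 2.061 mol is available, so H2 is limiting.
n(H2O) = (1/1) × 2.061 = 2.061 mol
V(H2O) = nRT/P = 2.061 × 8.314 × 696.15 / 150 = 79.52 L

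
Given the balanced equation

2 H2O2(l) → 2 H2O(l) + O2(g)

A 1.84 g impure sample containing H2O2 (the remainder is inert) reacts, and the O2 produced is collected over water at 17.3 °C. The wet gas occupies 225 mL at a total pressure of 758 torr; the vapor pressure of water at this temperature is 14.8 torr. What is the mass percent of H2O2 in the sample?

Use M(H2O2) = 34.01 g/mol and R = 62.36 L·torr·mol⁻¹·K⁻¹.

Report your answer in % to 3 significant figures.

P(O2) = 758 − 14.8 = 743.2 torr
n(O2) = PV/RT = (743.2 × 0.2250) / (62.36 × 290.45) = 0.009232 mol
n(H2O2) = (2/1) × 0.009232 = 0.01846 mol
m(H2O2) = 0.01846 × 34.01 = 0.6278 g
%H2O2 = 0.6278 / 1.84 × 100 = 34.12%

34.1 %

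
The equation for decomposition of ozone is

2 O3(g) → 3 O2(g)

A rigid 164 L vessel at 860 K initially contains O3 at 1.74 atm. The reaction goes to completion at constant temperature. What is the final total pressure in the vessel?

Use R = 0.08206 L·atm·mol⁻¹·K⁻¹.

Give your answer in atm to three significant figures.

At constant T and V, P ∝ n(gas): 2 mol gas → 3 mol gas.
P_final = (3/2) × 1.74 = 2.610 atm

2.61 atm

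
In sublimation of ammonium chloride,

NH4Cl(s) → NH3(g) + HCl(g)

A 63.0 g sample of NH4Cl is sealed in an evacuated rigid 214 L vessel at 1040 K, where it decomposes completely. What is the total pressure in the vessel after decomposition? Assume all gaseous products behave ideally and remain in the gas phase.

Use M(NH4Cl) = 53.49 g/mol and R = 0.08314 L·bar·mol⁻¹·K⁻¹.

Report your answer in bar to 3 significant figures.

n(NH4Cl) = 63.0 / 53.49 = 1.178 mol
n(gas produced) = (2/1) × 1.178 = 2.356 mol
P = nRT/V = 2.356 × 0.08314 × 1040 / 214 = 0.9519 bar

0.952 bar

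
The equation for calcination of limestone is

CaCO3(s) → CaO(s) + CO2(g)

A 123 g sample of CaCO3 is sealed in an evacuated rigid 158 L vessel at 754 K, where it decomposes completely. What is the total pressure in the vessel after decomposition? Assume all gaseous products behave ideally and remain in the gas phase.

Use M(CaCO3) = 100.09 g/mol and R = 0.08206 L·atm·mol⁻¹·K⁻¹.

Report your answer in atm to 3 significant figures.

n(CaCO3) = 123 / 100.09 = 1.229 mol
n(gas produced) = (1/1) × 1.229 = 1.229 mol
P = nRT/V = 1.229 × 0.08206 × 754 / 158 = 0.4813 atm

0.481 atm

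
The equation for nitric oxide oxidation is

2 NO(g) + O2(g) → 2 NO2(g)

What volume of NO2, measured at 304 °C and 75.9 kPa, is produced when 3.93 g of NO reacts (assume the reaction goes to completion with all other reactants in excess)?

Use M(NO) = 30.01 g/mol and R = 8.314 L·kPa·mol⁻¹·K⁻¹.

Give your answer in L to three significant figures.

n(NO) = 3.930 / 30.01 = 0.1310 mol
n(NO2) = (2/2) × 0.1310 = 0.1310 mol
V = nRT/P = 0.1310 × 8.314 × 577.15 / 75.9 = 8.282 L

8.28 L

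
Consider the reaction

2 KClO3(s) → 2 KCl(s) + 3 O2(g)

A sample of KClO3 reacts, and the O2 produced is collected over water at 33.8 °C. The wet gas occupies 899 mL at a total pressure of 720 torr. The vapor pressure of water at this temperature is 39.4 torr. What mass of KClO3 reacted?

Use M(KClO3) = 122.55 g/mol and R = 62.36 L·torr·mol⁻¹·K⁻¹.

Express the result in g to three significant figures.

P(O2) = 720 − 39.4 = 680.6 torr
n(O2) = PV/RT = (680.6 × 0.8990) / (62.36 × 306.95) = 0.03197 mol
n(KClO3) = (2/3) × 0.03197 = 0.02131 mol
m(KClO3) = 0.02131 × 122.55 = 2.612 g

2.61 g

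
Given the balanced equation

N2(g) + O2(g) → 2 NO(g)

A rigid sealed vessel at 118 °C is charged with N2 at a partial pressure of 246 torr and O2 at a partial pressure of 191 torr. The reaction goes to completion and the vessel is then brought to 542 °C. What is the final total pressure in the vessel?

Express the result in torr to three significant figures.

Because the vessel is rigid and T is held at 118 °C, work the stoichiometry in partial pressures (P_i = n_iRT/V).
P(O2) required for 246 torr of N2 = (1/1) × 246 = 246.0 torr; available 191 torr, so O2 is limiting.
P(N2) remaining = 246 − (1/1) × 191 = 55.00 torr
P(gaseous products) = (2)/1 × 191 = 382.0 torr
P_total at 118 °C = 55.00 + 382.0 = 437.0 torr
Scaling to 542 °C: P = 437.0 × 815.15/391.15 = 910.7 torr

911 torr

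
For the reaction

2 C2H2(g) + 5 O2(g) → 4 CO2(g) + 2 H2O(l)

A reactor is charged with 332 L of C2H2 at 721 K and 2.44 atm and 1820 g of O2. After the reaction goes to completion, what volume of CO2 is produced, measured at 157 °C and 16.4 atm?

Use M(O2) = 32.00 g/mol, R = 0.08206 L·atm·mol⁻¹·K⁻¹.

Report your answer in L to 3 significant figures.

n(C2H2) = PV/RT = (2.44 × 332) / (0.08206 × 721) = 13.69 mol
n(O2) = 1820 / 32.00 = 56.88 mol
For 13.69 mol C2H2, stoichiometry requires (5/2) × 13.69 = 34.23 mol O2; 56.88 mol is available, so C2H2 is limiting.
n(CO2) = (4/2) × 13.69 = 27.38 mol
V(CO2) = nRT/P = 27.38 × 0.08206 × 430.15 / 16.4 = 58.93 L

58.9 L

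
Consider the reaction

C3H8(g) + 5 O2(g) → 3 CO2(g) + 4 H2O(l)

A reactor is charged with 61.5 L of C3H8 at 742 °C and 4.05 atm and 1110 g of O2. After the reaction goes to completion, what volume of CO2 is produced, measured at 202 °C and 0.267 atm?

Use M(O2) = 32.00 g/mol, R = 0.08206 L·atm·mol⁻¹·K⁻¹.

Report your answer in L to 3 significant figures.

1310 L

n(C3H8) = PV/RT = (4.05 × 61.5) / (0.08206 × 1015.15) = 2.990 mol
n(O2) = 1110 / 32.00 = 34.69 mol
For 2.990 mol C3H8, stoichiometry requires (5/1) × 2.990 = 14.95 mol O2; 34.69 mol is available, so C3H8 is limiting.
n(CO2) = (3/1) × 2.990 = 8.970 mol
V(CO2) = nRT/P = 8.970 × 0.08206 × 475.15 / 0.267 = 1310 L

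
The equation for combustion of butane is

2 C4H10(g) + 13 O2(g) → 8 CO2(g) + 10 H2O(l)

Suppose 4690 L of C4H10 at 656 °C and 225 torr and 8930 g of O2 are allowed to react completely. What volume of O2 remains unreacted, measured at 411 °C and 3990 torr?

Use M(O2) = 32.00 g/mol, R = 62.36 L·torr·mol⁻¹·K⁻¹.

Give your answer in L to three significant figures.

1720 L

n(C4H10) = PV/RT = (225 × 4690) / (62.36 × 929.15) = 18.21 mol
n(O2) = 8930 / 32.00 = 279.1 mol
For 18.21 mol C4H10, stoichiometry requires (13/2) × 18.21 = 118.4 mol O2; 279.1 mol is available, so C4H10 is limiting.
n(O2) consumed = (13/2) × 18.21 = 118.4 mol; remaining = 279.1 − 118.4 = 160.7 mol
V(O2) = nRT/P = 160.7 × 62.36 × 684.15 / 3990 = 1718 L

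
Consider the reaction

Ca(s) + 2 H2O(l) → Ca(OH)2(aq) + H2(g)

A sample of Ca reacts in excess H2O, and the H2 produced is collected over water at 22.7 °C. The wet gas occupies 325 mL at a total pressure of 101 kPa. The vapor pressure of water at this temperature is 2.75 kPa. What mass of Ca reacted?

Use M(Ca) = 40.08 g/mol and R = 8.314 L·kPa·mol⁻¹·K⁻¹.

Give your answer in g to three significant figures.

P(H2) = 101 − 2.75 = 98.25 kPa
n(H2) = PV/RT = (98.25 × 0.3250) / (8.314 × 295.85) = 0.01298 mol
n(Ca) = (1/1) × 0.01298 = 0.01298 mol
m(Ca) = 0.01298 × 40.08 = 0.5202 g

0.520 g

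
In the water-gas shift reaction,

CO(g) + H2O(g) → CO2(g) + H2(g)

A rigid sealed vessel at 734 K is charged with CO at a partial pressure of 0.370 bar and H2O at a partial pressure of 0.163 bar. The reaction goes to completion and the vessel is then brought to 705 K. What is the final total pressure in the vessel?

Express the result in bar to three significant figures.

0.512 bar

At constant V, partial pressures at 734 K are proportional to moles, so apply stoichiometry directly to pressures.
P(H2O) required for 0.370 bar of CO = (1/1) × 0.370 = 0.3700 bar; available 0.163 bar, so H2O is limiting.
P(CO) remaining = 0.370 − (1/1) × 0.163 = 0.2070 bar
P(gaseous products) = (1+1)/1 × 0.163 = 0.3260 bar
P_total at 734 K = 0.2070 + 0.3260 = 0.5330 bar
Scaling to 705 K: P = 0.5330 × 705/734 = 0.5119 bar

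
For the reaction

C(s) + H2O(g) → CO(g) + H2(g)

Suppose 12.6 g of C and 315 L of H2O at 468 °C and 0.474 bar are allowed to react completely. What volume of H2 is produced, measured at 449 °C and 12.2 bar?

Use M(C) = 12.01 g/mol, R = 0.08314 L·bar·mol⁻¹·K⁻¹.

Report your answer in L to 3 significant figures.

5.16 L

n(C) = 12.6 / 12.01 = 1.049 mol
n(H2O) = PV/RT = (0.474 × 315) / (0.08314 × 741.15) = 2.423 mol
For 1.049 mol C, stoichiometry requires (1/1) × 1.049 = 1.049 mol H2O; 2.423 mol is available, so C is limiting.
n(H2) = (1/1) × 1.049 = 1.049 mol
V(H2) = nRT/P = 1.049 × 0.08314 × 722.15 / 12.2 = 5.162 L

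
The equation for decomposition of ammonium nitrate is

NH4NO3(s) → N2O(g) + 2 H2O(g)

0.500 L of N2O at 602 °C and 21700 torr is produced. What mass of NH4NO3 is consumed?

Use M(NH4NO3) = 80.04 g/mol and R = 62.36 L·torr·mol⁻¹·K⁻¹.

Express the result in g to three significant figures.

15.9 g

n(N2O) = PV/RT = (21700 × 0.500) / (62.36 × 875.15) = 0.1988 mol
n(NH4NO3) = (1/1) × 0.1988 = 0.1988 mol
m(NH4NO3) = 0.1988 × 80.04 = 15.91 g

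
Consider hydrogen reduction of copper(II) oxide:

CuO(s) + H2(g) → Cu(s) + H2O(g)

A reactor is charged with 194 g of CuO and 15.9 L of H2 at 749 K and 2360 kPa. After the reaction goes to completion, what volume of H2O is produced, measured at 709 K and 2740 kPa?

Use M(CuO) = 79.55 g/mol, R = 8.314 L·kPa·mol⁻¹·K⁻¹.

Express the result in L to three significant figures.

5.25 L

n(CuO) = 194 / 79.55 = 2.439 mol
n(H2) = PV/RT = (2360 × 15.9) / (8.314 × 749) = 6.026 mol
For 2.439 mol CuO, stoichiometry requires (1/1) × 2.439 = 2.439 mol H2; 6.026 mol is available, so CuO is limiting.
n(H2O) = (1/1) × 2.439 = 2.439 mol
V(H2O) = nRT/P = 2.439 × 8.314 × 709 / 2740 = 5.247 L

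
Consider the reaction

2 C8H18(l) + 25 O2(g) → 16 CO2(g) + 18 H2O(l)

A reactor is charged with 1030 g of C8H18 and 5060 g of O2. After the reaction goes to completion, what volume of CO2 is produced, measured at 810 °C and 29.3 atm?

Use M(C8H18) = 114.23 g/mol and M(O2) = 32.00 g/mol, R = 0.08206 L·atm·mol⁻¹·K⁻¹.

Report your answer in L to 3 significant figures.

n(C8H18) = 1030 / 114.23 = 9.017 mol
n(O2) = 5060 / 32.00 = 158.1 mol
For 9.017 mol C8H18, stoichiometry requires (25/2) × 9.017 = 112.7 mol O2; 158.1 mol is available, so C8H18 is limiting.
n(CO2) = (16/2) × 9.017 = 72.14 mol
V(CO2) = nRT/P = 72.14 × 0.08206 × 1083.15 / 29.3 = 218.8 L

219 L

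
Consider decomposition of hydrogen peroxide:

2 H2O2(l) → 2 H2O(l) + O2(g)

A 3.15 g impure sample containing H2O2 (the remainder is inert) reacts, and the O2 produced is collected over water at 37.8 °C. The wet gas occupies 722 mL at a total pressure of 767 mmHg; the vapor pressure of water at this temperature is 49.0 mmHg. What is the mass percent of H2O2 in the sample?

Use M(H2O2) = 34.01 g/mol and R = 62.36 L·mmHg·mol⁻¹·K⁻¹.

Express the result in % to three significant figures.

P(O2) = 767 − 49.0 = 718.0 mmHg
n(O2) = PV/RT = (718.0 × 0.7220) / (62.36 × 310.95) = 0.02673 mol
n(H2O2) = (2/1) × 0.02673 = 0.05346 mol
m(H2O2) = 0.05346 × 34.01 = 1.818 g
%H2O2 = 1.818 / 3.15 × 100 = 57.71%

57.7 %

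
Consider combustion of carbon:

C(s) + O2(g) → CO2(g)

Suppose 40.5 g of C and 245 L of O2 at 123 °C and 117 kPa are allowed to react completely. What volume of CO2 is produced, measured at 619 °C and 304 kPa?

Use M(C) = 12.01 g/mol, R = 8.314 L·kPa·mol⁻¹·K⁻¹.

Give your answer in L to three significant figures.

n(C) = 40.5 / 12.01 = 3.372 mol
n(O2) = PV/RT = (117 × 245) / (8.314 × 396.15) = 8.703 mol
For 3.372 mol C, stoichiometry requires (1/1) × 3.372 = 3.372 mol O2; 8.703 mol is available, so C is limiting.
n(CO2) = (1/1) × 3.372 = 3.372 mol
V(CO2) = nRT/P = 3.372 × 8.314 × 892.15 / 304 = 82.27 L

82.3 L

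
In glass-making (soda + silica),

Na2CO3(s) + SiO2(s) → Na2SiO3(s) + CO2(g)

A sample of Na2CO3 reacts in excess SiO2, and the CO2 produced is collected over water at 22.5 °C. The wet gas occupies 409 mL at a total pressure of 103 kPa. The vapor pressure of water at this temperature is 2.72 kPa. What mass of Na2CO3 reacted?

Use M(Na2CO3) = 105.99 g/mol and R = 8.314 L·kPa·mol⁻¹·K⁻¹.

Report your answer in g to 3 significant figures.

P(CO2) = 103 − 2.72 = 100.3 kPa
n(CO2) = PV/RT = (100.3 × 0.4090) / (8.314 × 295.65) = 0.01669 mol
n(Na2CO3) = (1/1) × 0.01669 = 0.01669 mol
m(Na2CO3) = 0.01669 × 105.99 = 1.769 g

1.77 g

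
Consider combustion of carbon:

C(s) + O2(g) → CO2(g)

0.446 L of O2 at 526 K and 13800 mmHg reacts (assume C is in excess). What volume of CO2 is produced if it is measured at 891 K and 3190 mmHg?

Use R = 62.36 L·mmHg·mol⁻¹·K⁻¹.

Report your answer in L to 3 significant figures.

3.27 L

n(O2) = PV/RT = (13800 × 0.446) / (62.36 × 526) = 0.1876 mol
n(CO2) = (1/1) × 0.1876 = 0.1876 mol
V = nRT/P = 0.1876 × 62.36 × 891 / 3190 = 3.268 L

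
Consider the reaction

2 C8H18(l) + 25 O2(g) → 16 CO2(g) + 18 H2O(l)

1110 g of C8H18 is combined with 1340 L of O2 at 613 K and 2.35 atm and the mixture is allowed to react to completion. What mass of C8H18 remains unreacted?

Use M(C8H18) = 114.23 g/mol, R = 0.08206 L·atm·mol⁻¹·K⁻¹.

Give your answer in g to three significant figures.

538 g

n(C8H18) = 1110 / 114.23 = 9.717 mol
n(O2) = PV/RT = (2.35 × 1340) / (0.08206 × 613) = 62.60 mol
For 9.717 mol C8H18, stoichiometry requires (25/2) × 9.717 = 121.5 mol O2; 62.60 mol is available, so O2 is limiting.
n(C8H18) consumed = (2/25) × 62.60 = 5.008 mol; remaining = 9.717 − 5.008 = 4.709 mol
m(C8H18) = 4.709 × 114.23 = 537.9 g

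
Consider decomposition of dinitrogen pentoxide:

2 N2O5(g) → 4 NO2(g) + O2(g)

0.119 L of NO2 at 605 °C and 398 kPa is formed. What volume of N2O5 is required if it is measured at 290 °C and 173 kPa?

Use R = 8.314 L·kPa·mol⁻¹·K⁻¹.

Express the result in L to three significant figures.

n(NO2) = PV/RT = (398 × 0.119) / (8.314 × 878.15) = 0.006487 mol
n(N2O5) = (2/4) × 0.006487 = 0.003243 mol
V = nRT/P = 0.003243 × 8.314 × 563.15 / 173 = 0.08777 L

0.0878 L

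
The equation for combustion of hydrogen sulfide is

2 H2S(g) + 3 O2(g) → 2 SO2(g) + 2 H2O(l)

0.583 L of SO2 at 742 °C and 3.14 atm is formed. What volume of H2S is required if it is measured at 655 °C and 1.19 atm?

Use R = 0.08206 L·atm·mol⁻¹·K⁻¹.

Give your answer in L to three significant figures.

n(SO2) = PV/RT = (3.14 × 0.583) / (0.08206 × 1015.15) = 0.02198 mol
n(H2S) = (2/2) × 0.02198 = 0.02198 mol
V = nRT/P = 0.02198 × 0.08206 × 928.15 / 1.19 = 1.407 L

1.41 L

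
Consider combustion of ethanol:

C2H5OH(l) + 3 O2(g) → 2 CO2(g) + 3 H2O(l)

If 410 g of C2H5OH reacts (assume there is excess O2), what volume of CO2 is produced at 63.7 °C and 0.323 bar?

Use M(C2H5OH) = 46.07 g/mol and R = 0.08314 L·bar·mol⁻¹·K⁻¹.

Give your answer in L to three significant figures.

n(C2H5OH) = 410.0 / 46.07 = 8.900 mol
n(CO2) = (2/1) × 8.900 = 17.80 mol
V = nRT/P = 17.80 × 0.08314 × 336.85 / 0.323 = 1543 L

1540 L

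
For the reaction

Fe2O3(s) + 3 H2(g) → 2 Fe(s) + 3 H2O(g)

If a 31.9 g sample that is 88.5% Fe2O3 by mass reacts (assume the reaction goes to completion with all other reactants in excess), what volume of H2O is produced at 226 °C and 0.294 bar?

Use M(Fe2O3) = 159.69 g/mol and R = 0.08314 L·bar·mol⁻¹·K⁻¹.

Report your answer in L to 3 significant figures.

mass of Fe2O3 = 31.9 × 88.5/100 = 28.23 g
n(Fe2O3) = 28.23 / 159.69 = 0.1768 mol
n(H2O) = (3/1) × 0.1768 = 0.5304 mol
V = nRT/P = 0.5304 × 0.08314 × 499.15 / 0.294 = 74.87 L

74.9 L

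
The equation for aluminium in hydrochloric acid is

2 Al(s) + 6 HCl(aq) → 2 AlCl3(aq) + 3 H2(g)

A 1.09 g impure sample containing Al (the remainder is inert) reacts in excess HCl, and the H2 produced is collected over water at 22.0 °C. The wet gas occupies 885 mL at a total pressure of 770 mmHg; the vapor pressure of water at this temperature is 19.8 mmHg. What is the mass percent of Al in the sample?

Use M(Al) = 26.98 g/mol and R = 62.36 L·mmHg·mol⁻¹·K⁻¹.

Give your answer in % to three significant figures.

59.5 %

P(H2) = 770 − 19.8 = 750.2 mmHg
n(H2) = PV/RT = (750.2 × 0.8850) / (62.36 × 295.15) = 0.03607 mol
n(Al) = (2/3) × 0.03607 = 0.02405 mol
m(Al) = 0.02405 × 26.98 = 0.6489 g
%Al = 0.6489 / 1.09 × 100 = 59.53%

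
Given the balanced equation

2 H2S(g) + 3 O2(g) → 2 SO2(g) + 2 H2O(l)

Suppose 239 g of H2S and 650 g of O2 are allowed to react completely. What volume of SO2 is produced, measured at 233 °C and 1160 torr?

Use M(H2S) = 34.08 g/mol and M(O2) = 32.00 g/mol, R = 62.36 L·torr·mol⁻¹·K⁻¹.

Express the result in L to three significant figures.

n(H2S) = 239 / 34.08 = 7.013 mol
n(O2) = 650 / 32.00 = 20.31 mol
For 7.013 mol H2S, stoichiometry requires (3/2) × 7.013 = 10.52 mol O2; 20.31 mol is available, so H2S is limiting.
n(SO2) = (2/2) × 7.013 = 7.013 mol
V(SO2) = nRT/P = 7.013 × 62.36 × 506.15 / 1160 = 190.8 L

191 L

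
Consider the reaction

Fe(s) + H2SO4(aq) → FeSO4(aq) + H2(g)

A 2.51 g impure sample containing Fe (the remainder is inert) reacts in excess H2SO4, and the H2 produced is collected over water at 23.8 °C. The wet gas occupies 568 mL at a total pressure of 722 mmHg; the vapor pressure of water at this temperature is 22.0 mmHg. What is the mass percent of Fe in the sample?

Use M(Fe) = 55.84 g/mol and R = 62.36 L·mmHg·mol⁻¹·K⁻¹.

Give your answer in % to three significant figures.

P(H2) = 722 − 22.0 = 700.0 mmHg
n(H2) = PV/RT = (700.0 × 0.5680) / (62.36 × 296.95) = 0.02147 mol
n(Fe) = (1/1) × 0.02147 = 0.02147 mol
m(Fe) = 0.02147 × 55.84 = 1.199 g
%Fe = 1.199 / 2.51 × 100 = 47.77%

47.8 %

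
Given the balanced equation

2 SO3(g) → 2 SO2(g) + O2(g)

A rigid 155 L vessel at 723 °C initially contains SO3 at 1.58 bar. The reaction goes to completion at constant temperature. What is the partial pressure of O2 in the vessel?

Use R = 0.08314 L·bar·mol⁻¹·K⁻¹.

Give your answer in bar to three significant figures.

0.790 bar

n(SO3)₀ = PV/RT = (1.58 × 155) / (0.08314 × 996.15) = 2.957 mol
n(O2) = (1/2) × 2.957 = 1.478 mol
P(O2) = nRT/V = 1.478 × 0.08314 × 996.15 / 155 = 0.7897 bar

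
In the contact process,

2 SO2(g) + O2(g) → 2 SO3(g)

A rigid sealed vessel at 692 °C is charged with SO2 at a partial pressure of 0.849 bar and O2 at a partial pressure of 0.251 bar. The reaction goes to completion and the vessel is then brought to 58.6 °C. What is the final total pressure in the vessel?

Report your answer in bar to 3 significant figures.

0.292 bar

At constant V, partial pressures at 692 °C are proportional to moles, so apply stoichiometry directly to pressures.
P(O2) required for 0.849 bar of SO2 = (1/2) × 0.849 = 0.4245 bar; available 0.251 bar, so O2 is limiting.
P(SO2) remaining = 0.849 − (2/1) × 0.251 = 0.3470 bar
P(gaseous products) = (2)/1 × 0.251 = 0.5020 bar
P_total at 692 °C = 0.3470 + 0.5020 = 0.8490 bar
Scaling to 58.6 °C: P = 0.8490 × 331.75/965.15 = 0.2918 bar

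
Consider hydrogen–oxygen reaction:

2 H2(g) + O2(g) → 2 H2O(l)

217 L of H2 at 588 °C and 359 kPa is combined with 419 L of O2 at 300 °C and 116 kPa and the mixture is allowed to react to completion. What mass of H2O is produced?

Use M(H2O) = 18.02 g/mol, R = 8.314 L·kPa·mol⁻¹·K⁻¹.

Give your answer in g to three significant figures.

n(H2) = PV/RT = (359 × 217) / (8.314 × 861.15) = 10.88 mol
n(O2) = PV/RT = (116 × 419) / (8.314 × 573.15) = 10.20 mol
For 10.88 mol H2, stoichiometry requires (1/2) × 10.88 = 5.440 mol O2; 10.20 mol is available, so H2 is limiting.
n(H2O) = (2/2) × 10.88 = 10.88 mol
m(H2O) = 10.88 × 18.02 = 196.1 g

196 g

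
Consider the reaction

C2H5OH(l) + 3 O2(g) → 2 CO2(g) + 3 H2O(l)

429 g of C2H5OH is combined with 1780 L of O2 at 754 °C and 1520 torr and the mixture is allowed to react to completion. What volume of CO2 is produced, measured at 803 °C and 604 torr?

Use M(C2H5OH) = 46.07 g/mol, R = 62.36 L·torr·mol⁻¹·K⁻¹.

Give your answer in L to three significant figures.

2070 L

n(C2H5OH) = 429 / 46.07 = 9.312 mol
n(O2) = PV/RT = (1520 × 1780) / (62.36 × 1027.15) = 42.24 mol
For 9.312 mol C2H5OH, stoichiometry requires (3/1) × 9.312 = 27.94 mol O2; 42.24 mol is available, so C2H5OH is limiting.
n(CO2) = (2/1) × 9.312 = 18.62 mol
V(CO2) = nRT/P = 18.62 × 62.36 × 1076.15 / 604 = 2069 L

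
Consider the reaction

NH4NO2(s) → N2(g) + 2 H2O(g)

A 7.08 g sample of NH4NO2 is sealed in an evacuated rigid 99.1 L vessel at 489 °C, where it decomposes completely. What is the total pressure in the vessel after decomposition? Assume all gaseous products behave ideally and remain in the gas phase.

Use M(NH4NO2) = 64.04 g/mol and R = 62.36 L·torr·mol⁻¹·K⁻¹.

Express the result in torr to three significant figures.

n(NH4NO2) = 7.08 / 64.04 = 0.1106 mol
n(gas produced) = (3/1) × 0.1106 = 0.3318 mol
P = nRT/V = 0.3318 × 62.36 × 762.15 / 99.1 = 159.1 torr

159 torr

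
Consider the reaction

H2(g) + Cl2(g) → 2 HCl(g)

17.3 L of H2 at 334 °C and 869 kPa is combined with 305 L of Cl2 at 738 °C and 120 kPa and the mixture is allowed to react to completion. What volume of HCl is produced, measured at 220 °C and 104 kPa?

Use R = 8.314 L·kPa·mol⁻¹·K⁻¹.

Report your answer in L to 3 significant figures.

235 L

n(H2) = PV/RT = (869 × 17.3) / (8.314 × 607.15) = 2.978 mol
n(Cl2) = PV/RT = (120 × 305) / (8.314 × 1011.15) = 4.354 mol
For 2.978 mol H2, stoichiometry requires (1/1) × 2.978 = 2.978 mol Cl2; 4.354 mol is available, so H2 is limiting.
n(HCl) = (2/1) × 2.978 = 5.956 mol
V(HCl) = nRT/P = 5.956 × 8.314 × 493.15 / 104 = 234.8 L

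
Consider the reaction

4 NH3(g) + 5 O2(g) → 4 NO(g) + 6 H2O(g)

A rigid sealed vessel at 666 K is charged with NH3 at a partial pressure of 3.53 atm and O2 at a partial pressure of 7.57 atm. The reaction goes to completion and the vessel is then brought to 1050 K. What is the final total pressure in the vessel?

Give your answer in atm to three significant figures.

With V and T fixed, P_i ∝ n_i, so the mole ratios apply directly to partial pressures at 666 K.
P(O2) required for 3.53 atm of NH3 = (5/4) × 3.53 = 4.412 atm; available 7.57 atm, so NH3 is limiting.
P(O2) remaining = 7.57 − (5/4) × 3.53 = 3.158 atm
P(gaseous products) = (4+6)/4 × 3.53 = 8.825 atm
P_total at 666 K = 3.158 + 8.825 = 11.98 atm
Scaling to 1050 K: P = 11.98 × 1050/666 = 18.89 atm

18.9 atm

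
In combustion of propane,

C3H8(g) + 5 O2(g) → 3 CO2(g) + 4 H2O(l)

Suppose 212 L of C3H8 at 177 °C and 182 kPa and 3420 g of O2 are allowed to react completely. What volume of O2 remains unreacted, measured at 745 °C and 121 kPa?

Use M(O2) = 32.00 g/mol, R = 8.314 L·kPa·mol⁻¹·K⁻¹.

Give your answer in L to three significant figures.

n(C3H8) = PV/RT = (182 × 212) / (8.314 × 450.15) = 10.31 mol
n(O2) = 3420 / 32.00 = 106.9 mol
For 10.31 mol C3H8, stoichiometry requires (5/1) × 10.31 = 51.55 mol O2; 106.9 mol is available, so C3H8 is limiting.
n(O2) consumed = (5/1) × 10.31 = 51.55 mol; remaining = 106.9 − 51.55 = 55.35 mol
V(O2) = nRT/P = 55.35 × 8.314 × 1018.15 / 121 = 3872 L

3870 L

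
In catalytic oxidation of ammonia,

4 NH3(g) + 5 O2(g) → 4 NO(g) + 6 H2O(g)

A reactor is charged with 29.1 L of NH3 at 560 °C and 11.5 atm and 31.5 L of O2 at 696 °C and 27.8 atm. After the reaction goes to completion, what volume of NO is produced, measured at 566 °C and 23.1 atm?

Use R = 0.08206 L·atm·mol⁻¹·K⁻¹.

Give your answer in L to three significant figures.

n(NH3) = PV/RT = (11.5 × 29.1) / (0.08206 × 833.15) = 4.895 mol
n(O2) = PV/RT = (27.8 × 31.5) / (0.08206 × 969.15) = 11.01 mol
For 4.895 mol NH3, stoichiometry requires (5/4) × 4.895 = 6.119 mol O2; 11.01 mol is available, so NH3 is limiting.
n(NO) = (4/4) × 4.895 = 4.895 mol
V(NO) = nRT/P = 4.895 × 0.08206 × 839.15 / 23.1 = 14.59 L

14.6 L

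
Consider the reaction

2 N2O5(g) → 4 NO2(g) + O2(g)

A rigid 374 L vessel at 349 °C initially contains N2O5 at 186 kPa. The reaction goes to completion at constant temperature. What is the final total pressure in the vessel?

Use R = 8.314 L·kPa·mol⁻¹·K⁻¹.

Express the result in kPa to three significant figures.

At constant T and V, P ∝ n(gas): 2 mol gas → 5 mol gas.
P_final = (5/2) × 186 = 465.0 kPa

465 kPa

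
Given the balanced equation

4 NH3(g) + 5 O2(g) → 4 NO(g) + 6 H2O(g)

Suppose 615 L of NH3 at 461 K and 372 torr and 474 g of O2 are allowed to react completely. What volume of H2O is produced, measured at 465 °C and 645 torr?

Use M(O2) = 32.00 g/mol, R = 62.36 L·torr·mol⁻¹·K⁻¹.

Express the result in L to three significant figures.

n(NH3) = PV/RT = (372 × 615) / (62.36 × 461) = 7.958 mol
n(O2) = 474 / 32.00 = 14.81 mol
For 7.958 mol NH3, stoichiometry requires (5/4) × 7.958 = 9.947 mol O2; 14.81 mol is available, so NH3 is limiting.
n(H2O) = (6/4) × 7.958 = 11.94 mol
V(H2O) = nRT/P = 11.94 × 62.36 × 738.15 / 645 = 852.1 L

852 L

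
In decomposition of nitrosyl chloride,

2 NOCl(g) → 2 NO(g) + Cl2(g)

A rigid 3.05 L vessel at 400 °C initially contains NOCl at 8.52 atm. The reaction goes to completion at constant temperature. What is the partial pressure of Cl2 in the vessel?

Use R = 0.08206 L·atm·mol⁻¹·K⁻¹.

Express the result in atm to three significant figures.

n(NOCl)₀ = PV/RT = (8.52 × 3.05) / (0.08206 × 673.15) = 0.4704 mol
n(Cl2) = (1/2) × 0.4704 = 0.2352 mol
P(Cl2) = nRT/V = 0.2352 × 0.08206 × 673.15 / 3.05 = 4.260 atm

4.26 atm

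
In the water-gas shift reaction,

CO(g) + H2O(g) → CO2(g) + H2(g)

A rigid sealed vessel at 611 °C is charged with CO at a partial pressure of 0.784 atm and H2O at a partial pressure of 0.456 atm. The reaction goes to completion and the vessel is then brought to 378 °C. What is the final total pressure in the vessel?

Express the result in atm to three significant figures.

Because the vessel is rigid and T is held at 611 °C, work the stoichiometry in partial pressures (P_i = n_iRT/V).
P(H2O) required for 0.784 atm of CO = (1/1) × 0.784 = 0.7840 atm; available 0.456 atm, so H2O is limiting.
P(CO) remaining = 0.784 − (1/1) × 0.456 = 0.3280 atm
P(gaseous products) = (1+1)/1 × 0.456 = 0.9120 atm
P_total at 611 °C = 0.3280 + 0.9120 = 1.240 atm
Scaling to 378 °C: P = 1.240 × 651.15/884.15 = 0.9132 atm

0.913 atm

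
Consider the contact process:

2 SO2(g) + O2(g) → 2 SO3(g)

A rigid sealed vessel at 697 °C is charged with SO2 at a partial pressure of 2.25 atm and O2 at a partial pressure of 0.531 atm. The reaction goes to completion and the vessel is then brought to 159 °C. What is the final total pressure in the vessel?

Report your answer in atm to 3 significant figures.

1.00 atm

Because the vessel is rigid and T is held at 697 °C, work the stoichiometry in partial pressures (P_i = n_iRT/V).
P(O2) required for 2.25 atm of SO2 = (1/2) × 2.25 = 1.125 atm; available 0.531 atm, so O2 is limiting.
P(SO2) remaining = 2.25 − (2/1) × 0.531 = 1.188 atm
P(gaseous products) = (2)/1 × 0.531 = 1.062 atm
P_total at 697 °C = 1.188 + 1.062 = 2.250 atm
Scaling to 159 °C: P = 2.250 × 432.15/970.15 = 1.002 atm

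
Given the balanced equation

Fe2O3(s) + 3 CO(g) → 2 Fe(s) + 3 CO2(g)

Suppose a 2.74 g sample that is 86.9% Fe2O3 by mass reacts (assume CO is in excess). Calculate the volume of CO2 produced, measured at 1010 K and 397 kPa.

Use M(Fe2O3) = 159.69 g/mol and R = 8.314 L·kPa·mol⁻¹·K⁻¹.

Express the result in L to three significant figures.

0.946 L

mass of Fe2O3 = 2.74 × 86.9/100 = 2.381 g
n(Fe2O3) = 2.381 / 159.69 = 0.01491 mol
n(CO2) = (3/1) × 0.01491 = 0.04473 mol
V = nRT/P = 0.04473 × 8.314 × 1010 / 397 = 0.9461 L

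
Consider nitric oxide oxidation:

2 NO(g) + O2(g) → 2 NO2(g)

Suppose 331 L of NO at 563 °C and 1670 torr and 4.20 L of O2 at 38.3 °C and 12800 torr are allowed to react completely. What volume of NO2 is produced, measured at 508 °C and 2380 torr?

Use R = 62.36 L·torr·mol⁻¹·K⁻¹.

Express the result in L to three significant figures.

n(NO) = PV/RT = (1670 × 331) / (62.36 × 836.15) = 10.60 mol
n(O2) = PV/RT = (12800 × 4.20) / (62.36 × 311.45) = 2.768 mol
For 10.60 mol NO, stoichiometry requires (1/2) × 10.60 = 5.300 mol O2; 2.768 mol is available, so O2 is limiting.
n(NO2) = (2/1) × 2.768 = 5.536 mol
V(NO2) = nRT/P = 5.536 × 62.36 × 781.15 / 2380 = 113.3 L

113 L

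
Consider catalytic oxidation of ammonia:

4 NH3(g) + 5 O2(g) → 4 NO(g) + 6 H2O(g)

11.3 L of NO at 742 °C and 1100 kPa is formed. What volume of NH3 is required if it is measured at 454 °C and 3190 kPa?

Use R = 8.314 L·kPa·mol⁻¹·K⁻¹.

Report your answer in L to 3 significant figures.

2.79 L

n(NO) = PV/RT = (1100 × 11.3) / (8.314 × 1015.15) = 1.473 mol
n(NH3) = (4/4) × 1.473 = 1.473 mol
V = nRT/P = 1.473 × 8.314 × 727.15 / 3190 = 2.792 L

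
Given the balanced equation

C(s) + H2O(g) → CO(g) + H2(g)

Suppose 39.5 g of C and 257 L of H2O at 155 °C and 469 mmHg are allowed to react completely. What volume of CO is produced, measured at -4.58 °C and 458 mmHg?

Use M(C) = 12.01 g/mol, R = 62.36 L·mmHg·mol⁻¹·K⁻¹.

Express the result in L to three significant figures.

120 L

n(C) = 39.5 / 12.01 = 3.289 mol
n(H2O) = PV/RT = (469 × 257) / (62.36 × 428.15) = 4.514 mol
For 3.289 mol C, stoichiometry requires (1/1) × 3.289 = 3.289 mol H2O; 4.514 mol is available, so C is limiting.
n(CO) = (1/1) × 3.289 = 3.289 mol
V(CO) = nRT/P = 3.289 × 62.36 × 268.57 / 458 = 120.3 L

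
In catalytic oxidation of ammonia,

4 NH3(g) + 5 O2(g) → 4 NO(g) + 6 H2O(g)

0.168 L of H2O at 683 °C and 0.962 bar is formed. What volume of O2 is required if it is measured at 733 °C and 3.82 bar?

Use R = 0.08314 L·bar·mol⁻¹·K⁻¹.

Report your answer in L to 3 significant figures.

n(H2O) = PV/RT = (0.962 × 0.168) / (0.08314 × 956.15) = 0.002033 mol
n(O2) = (5/6) × 0.002033 = 0.001694 mol
V = nRT/P = 0.001694 × 0.08314 × 1006.15 / 3.82 = 0.03710 L

0.0371 L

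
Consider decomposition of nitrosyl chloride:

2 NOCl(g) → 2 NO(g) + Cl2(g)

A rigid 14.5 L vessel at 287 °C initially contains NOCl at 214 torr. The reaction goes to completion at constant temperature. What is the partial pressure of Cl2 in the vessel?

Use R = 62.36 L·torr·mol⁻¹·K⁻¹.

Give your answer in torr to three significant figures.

107 torr

n(NOCl)₀ = PV/RT = (214 × 14.5) / (62.36 × 560.15) = 0.08883 mol
n(Cl2) = (1/2) × 0.08883 = 0.04442 mol
P(Cl2) = nRT/V = 0.04442 × 62.36 × 560.15 / 14.5 = 107.0 torr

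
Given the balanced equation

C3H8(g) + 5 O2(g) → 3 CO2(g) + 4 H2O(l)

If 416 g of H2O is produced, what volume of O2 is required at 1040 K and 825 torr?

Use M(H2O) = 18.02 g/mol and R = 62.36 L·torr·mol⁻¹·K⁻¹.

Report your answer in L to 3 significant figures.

n(H2O) = 416.0 / 18.02 = 23.09 mol
n(O2) = (5/4) × 23.09 = 28.86 mol
V = nRT/P = 28.86 × 62.36 × 1040 / 825 = 2269 L

2270 L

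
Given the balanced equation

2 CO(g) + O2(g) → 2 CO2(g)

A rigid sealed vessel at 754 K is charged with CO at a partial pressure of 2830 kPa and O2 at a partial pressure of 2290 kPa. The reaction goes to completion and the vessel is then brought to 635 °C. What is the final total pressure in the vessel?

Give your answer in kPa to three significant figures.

Because the vessel is rigid and T is held at 754 K, work the stoichiometry in partial pressures (P_i = n_iRT/V).
P(O2) required for 2830 kPa of CO = (1/2) × 2830 = 1415 kPa; available 2290 kPa, so CO is limiting.
P(O2) remaining = 2290 − (1/2) × 2830 = 875.0 kPa
P(gaseous products) = (2)/2 × 2830 = 2830 kPa
P_total at 754 K = 875.0 + 2830 = 3705 kPa
Scaling to 635 °C: P = 3705 × 908.15/754 = 4462 kPa

4460 kPa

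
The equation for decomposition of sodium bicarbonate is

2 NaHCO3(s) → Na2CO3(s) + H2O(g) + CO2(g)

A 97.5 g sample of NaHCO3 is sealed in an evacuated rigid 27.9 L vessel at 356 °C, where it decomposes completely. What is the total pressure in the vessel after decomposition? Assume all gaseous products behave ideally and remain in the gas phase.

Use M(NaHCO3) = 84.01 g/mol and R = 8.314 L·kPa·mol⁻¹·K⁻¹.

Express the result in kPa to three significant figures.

218 kPa

n(NaHCO3) = 97.5 / 84.01 = 1.161 mol
n(gas produced) = (2/2) × 1.161 = 1.161 mol
P = nRT/V = 1.161 × 8.314 × 629.15 / 27.9 = 217.7 kPa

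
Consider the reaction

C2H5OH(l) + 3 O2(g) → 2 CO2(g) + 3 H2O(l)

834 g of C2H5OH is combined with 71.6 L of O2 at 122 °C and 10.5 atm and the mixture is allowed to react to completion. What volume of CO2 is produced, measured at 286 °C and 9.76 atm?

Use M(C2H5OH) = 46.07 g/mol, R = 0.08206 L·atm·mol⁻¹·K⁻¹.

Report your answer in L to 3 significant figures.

n(C2H5OH) = 834 / 46.07 = 18.10 mol
n(O2) = PV/RT = (10.5 × 71.6) / (0.08206 × 395.15) = 23.19 mol
For 18.10 mol C2H5OH, stoichiometry requires (3/1) × 18.10 = 54.30 mol O2; 23.19 mol is available, so O2 is limiting.
n(CO2) = (2/3) × 23.19 = 15.46 mol
V(CO2) = nRT/P = 15.46 × 0.08206 × 559.15 / 9.76 = 72.68 L

72.7 L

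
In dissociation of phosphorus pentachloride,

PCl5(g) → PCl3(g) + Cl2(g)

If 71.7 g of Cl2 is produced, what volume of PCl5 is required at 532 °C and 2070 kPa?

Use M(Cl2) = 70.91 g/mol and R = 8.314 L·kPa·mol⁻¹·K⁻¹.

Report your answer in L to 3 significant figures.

n(Cl2) = 71.70 / 70.91 = 1.011 mol
n(PCl5) = (1/1) × 1.011 = 1.011 mol
V = nRT/P = 1.011 × 8.314 × 805.15 / 2070 = 3.269 L

3.27 L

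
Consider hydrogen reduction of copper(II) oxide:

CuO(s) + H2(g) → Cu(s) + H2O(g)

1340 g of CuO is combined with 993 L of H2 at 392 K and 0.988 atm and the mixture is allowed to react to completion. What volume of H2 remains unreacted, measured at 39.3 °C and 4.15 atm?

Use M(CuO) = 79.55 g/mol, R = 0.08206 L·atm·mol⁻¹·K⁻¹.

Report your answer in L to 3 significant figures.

n(CuO) = 1340 / 79.55 = 16.84 mol
n(H2) = PV/RT = (0.988 × 993) / (0.08206 × 392) = 30.50 mol
For 16.84 mol CuO, stoichiometry requires (1/1) × 16.84 = 16.84 mol H2; 30.50 mol is available, so CuO is limiting.
n(H2) consumed = (1/1) × 16.84 = 16.84 mol; remaining = 30.50 − 16.84 = 13.66 mol
V(H2) = nRT/P = 13.66 × 0.08206 × 312.45 / 4.15 = 84.39 L

84.4 L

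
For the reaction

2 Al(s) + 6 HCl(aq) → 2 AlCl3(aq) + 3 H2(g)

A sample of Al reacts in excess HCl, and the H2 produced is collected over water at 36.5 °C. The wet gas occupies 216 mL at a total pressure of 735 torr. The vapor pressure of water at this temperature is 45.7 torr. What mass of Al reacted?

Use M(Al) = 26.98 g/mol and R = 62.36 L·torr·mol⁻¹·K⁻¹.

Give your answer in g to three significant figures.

P(H2) = 735 − 45.7 = 689.3 torr
n(H2) = PV/RT = (689.3 × 0.2160) / (62.36 × 309.65) = 0.007711 mol
n(Al) = (2/3) × 0.007711 = 0.005141 mol
m(Al) = 0.005141 × 26.98 = 0.1387 g

0.139 g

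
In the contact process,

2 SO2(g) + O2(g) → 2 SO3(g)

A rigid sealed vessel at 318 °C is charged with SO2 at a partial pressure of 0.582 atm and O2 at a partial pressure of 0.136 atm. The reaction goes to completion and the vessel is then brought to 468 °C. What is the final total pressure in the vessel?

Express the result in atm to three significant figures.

Because the vessel is rigid and T is held at 318 °C, work the stoichiometry in partial pressures (P_i = n_iRT/V).
P(O2) required for 0.582 atm of SO2 = (1/2) × 0.582 = 0.2910 atm; available 0.136 atm, so O2 is limiting.
P(SO2) remaining = 0.582 − (2/1) × 0.136 = 0.3100 atm
P(gaseous products) = (2)/1 × 0.136 = 0.2720 atm
P_total at 318 °C = 0.3100 + 0.2720 = 0.5820 atm
Scaling to 468 °C: P = 0.5820 × 741.15/591.15 = 0.7297 atm

0.730 atm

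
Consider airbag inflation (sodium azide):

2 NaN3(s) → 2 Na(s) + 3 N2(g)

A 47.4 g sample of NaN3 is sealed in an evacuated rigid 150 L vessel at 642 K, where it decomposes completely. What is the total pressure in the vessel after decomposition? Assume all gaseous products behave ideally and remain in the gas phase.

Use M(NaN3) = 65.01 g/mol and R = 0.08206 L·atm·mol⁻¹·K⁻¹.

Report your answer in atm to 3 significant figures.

0.384 atm

n(NaN3) = 47.4 / 65.01 = 0.7291 mol
n(gas produced) = (3/2) × 0.7291 = 1.094 mol
P = nRT/V = 1.094 × 0.08206 × 642 / 150 = 0.3842 atm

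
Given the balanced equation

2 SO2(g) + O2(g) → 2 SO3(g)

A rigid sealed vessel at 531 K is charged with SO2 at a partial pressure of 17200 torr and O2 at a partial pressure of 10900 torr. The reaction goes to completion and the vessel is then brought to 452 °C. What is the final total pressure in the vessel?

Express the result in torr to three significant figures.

26600 torr

Because the vessel is rigid and T is held at 531 K, work the stoichiometry in partial pressures (P_i = n_iRT/V).
P(O2) required for 17200 torr of SO2 = (1/2) × 17200 = 8600 torr; available 10900 torr, so SO2 is limiting.
P(O2) remaining = 10900 − (1/2) × 17200 = 2300 torr
P(gaseous products) = (2)/2 × 17200 = 17200 torr
P_total at 531 K = 2300 + 17200 = 19500 torr
Scaling to 452 °C: P = 19500 × 725.15/531 = 26630 torr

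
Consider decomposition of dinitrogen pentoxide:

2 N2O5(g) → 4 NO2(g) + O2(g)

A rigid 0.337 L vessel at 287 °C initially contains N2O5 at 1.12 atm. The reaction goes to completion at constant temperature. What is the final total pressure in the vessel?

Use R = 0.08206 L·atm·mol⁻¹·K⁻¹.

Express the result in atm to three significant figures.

2.80 atm

Rigid vessel, constant T ⇒ P scales with total gas moles (2 → 5).
P_final = (5/2) × 1.12 = 2.800 atm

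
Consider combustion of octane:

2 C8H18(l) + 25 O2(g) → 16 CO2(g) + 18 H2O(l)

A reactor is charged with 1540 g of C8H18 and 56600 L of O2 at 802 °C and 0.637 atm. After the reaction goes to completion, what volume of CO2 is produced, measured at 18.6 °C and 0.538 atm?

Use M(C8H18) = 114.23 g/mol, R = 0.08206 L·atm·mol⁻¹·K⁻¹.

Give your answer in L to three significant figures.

4800 L

n(C8H18) = 1540 / 114.23 = 13.48 mol
n(O2) = PV/RT = (0.637 × 56600) / (0.08206 × 1075.15) = 408.7 mol
For 13.48 mol C8H18, stoichiometry requires (25/2) × 13.48 = 168.5 mol O2; 408.7 mol is available, so C8H18 is limiting.
n(CO2) = (16/2) × 13.48 = 107.8 mol
V(CO2) = nRT/P = 107.8 × 0.08206 × 291.75 / 0.538 = 4797 L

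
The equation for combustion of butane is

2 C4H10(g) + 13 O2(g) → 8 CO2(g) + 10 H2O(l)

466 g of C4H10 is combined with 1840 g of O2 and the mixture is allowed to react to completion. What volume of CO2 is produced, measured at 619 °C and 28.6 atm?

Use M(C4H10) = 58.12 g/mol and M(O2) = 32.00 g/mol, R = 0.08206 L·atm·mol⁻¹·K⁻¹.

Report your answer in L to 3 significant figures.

82.1 L

n(C4H10) = 466 / 58.12 = 8.018 mol
n(O2) = 1840 / 32.00 = 57.50 mol
For 8.018 mol C4H10, stoichiometry requires (13/2) × 8.018 = 52.12 mol O2; 57.50 mol is available, so C4H10 is limiting.
n(CO2) = (8/2) × 8.018 = 32.07 mol
V(CO2) = nRT/P = 32.07 × 0.08206 × 892.15 / 28.6 = 82.09 L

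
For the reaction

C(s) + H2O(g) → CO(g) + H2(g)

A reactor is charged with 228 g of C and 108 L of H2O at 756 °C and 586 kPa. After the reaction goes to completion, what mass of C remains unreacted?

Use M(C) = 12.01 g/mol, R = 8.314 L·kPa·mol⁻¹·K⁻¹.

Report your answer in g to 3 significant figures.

139 g

n(C) = 228 / 12.01 = 18.98 mol
n(H2O) = PV/RT = (586 × 108) / (8.314 × 1029.15) = 7.397 mol
For 18.98 mol C, stoichiometry requires (1/1) × 18.98 = 18.98 mol H2O; 7.397 mol is available, so H2O is limiting.
n(C) consumed = (1/1) × 7.397 = 7.397 mol; remaining = 18.98 − 7.397 = 11.58 mol
m(C) = 11.58 × 12.01 = 139.1 g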